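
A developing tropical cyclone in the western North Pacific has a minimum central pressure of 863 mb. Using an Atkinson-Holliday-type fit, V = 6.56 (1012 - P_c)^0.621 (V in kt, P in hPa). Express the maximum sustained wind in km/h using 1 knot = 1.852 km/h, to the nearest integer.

ΔP = 1012 − 863 = 149 mb.
V ≈ 6.56 × 149^0.621 = 6.56 × 22.364 ≈ 146.708 kt.
146.708 × 1.852 ≈ 271.70 km/h → 272 km/h.

272 km/h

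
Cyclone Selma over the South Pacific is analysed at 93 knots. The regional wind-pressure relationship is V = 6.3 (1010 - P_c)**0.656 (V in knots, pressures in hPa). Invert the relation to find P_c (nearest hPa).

ΔP = (V / 6.3)^(1/0.656) = (93/6.3)^1.524.
93/6.3 = 14.762; 14.762^1.524 ≈ 60.57 hPa.
P_c = 1010 − 60.57 = 949.43 ≈ 949 hPa.

949 hPa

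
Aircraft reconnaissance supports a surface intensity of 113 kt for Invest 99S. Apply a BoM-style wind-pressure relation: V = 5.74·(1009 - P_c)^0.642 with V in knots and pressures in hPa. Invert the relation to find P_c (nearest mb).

ΔP = (V / 5.74)^(1/0.642) = (113/5.74)^1.558.
113/5.74 = 19.686; 19.686^1.558 ≈ 103.71 mb.
P_c = 1009 − 103.71 = 905.29 ≈ 905 mb.

905 mb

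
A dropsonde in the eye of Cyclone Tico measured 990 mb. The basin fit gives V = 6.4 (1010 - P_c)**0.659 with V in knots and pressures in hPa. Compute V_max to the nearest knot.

ΔP = 1010 − 990 = 20 mb.
20^0.659 ≈ 7.201.
V ≈ 6.4 × 7.201 ≈ 46.1 kt.

46 kt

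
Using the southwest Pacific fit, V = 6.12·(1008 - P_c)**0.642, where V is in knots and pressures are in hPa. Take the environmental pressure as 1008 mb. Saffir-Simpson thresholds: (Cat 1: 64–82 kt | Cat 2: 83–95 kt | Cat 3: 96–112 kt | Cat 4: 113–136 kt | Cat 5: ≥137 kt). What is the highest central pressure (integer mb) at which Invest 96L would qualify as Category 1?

Category 1 begins at V = 64 kt.
Required ΔP = (64/6.12)^(1/0.642) = 10.458^1.558 ≈ 38.72 mb.
P_c ≤ 1008 − 38.72 = 969.28, so the highest integer P_c is 969 mb.

969 mb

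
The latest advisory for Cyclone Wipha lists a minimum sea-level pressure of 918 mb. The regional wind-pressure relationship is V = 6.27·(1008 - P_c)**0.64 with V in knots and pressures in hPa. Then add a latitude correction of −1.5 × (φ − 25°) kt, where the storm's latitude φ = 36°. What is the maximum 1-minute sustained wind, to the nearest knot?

95 kt

ΔP = 1008 − 918 = 90 mb.
90^0.64 ≈ 17.812.
V ≈ 6.27 × 17.812 ≈ 111.7 kt.
Latitude correction: −1.5 × (36 − 25) = -16.5 kt.
Corrected V ≈ 95.2 kt → 95 kt.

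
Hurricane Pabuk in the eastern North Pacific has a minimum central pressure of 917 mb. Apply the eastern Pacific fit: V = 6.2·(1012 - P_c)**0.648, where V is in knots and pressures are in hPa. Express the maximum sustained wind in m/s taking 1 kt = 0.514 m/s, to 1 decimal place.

60.9 m/s

ΔP = 1012 − 917 = 95 mb.
V ≈ 6.2 × 95^0.648 = 6.2 × 19.123 ≈ 118.565 kt.
118.565 × 0.514 ≈ 60.94 m/s → 60.9 m/s.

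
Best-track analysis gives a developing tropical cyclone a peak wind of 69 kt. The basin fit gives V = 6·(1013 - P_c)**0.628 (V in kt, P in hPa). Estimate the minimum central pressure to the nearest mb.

ΔP = (V / 6)^(1/0.628) = (69/6)^1.592.
69/6 = 11.500; 11.500^1.592 ≈ 48.87 mb.
P_c = 1013 − 48.87 = 964.13 ≈ 964 mb.

964 mb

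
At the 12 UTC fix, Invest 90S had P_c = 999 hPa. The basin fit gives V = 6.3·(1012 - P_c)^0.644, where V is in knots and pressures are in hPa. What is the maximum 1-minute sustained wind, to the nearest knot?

33 kt

ΔP = 1012 − 999 = 13 hPa.
13^0.644 ≈ 5.217.
V ≈ 6.3 × 5.217 ≈ 32.9 kt.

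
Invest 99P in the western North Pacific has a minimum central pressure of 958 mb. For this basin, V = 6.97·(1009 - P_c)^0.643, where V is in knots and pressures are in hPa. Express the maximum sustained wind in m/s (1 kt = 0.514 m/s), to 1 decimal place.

44.9 m/s

ΔP = 1009 − 958 = 51 mb.
V ≈ 6.97 × 51^0.643 = 6.97 × 12.530 ≈ 87.337 kt.
87.337 × 0.514 ≈ 44.89 m/s → 44.9 m/s.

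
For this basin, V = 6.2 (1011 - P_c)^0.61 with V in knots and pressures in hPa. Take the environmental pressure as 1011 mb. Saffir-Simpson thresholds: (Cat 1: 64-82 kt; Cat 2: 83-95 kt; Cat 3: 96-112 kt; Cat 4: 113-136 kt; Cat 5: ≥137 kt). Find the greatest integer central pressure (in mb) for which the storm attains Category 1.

965 mb

Category 1 begins at V = 64 kt.
Required ΔP = (64/6.2)^(1/0.61) = 10.323^1.639 ≈ 45.91 mb.
P_c ≤ 1011 − 45.91 = 965.09, so the highest integer P_c is 965 mb.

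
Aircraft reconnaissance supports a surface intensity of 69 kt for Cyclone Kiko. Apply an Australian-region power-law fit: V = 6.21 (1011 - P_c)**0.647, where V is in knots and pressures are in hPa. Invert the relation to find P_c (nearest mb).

ΔP = (V / 6.21)^(1/0.647) = (69/6.21)^1.546.
69/6.21 = 11.111; 11.111^1.546 ≈ 41.33 mb.
P_c = 1011 − 41.33 = 969.67 ≈ 970 mb.

970 mb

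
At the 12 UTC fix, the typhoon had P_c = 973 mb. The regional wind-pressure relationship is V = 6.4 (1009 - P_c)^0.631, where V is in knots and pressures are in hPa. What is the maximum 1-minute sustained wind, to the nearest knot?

61 kt

ΔP = 1009 − 973 = 36 mb.
36^0.631 ≈ 9.595.
V ≈ 6.4 × 9.595 ≈ 61.4 kt.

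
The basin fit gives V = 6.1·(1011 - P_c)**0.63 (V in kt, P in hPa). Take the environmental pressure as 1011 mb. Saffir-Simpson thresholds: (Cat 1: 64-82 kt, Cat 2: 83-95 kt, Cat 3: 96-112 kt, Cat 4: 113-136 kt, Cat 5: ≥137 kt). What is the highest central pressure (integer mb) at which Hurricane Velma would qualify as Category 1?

Category 1 begins at V = 64 kt.
Required ΔP = (64/6.1)^(1/0.63) = 10.492^1.587 ≈ 41.73 mb.
P_c ≤ 1011 − 41.73 = 969.27, so the highest integer P_c is 969 mb.

969 mb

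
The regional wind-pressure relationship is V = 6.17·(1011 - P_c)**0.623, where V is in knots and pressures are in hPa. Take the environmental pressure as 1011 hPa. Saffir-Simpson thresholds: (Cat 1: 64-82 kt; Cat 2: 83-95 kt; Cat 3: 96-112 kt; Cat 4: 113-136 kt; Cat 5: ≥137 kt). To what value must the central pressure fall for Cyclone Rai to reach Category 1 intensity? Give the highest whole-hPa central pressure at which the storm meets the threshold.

968 hPa

Category 1 begins at V = 64 kt.
Required ΔP = (64/6.17)^(1/0.623) = 10.373^1.605 ≈ 42.72 hPa.
P_c ≤ 1011 − 42.72 = 968.28, so the highest integer P_c is 968 hPa.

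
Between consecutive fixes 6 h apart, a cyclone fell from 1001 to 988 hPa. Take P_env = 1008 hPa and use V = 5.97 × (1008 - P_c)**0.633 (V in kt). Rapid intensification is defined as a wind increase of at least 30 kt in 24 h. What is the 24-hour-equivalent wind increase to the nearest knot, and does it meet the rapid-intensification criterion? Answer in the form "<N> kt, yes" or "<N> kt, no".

V₁: ΔP = 7, V ≈ 5.97 × 7^0.633 ≈ 20.46 kt.
V₂: ΔP = 20, V ≈ 5.97 × 20^0.633 ≈ 39.77 kt.
ΔV over 6 h = 19.31 kt → 24 h equivalent = 19.31 × 24/6 ≈ 77.24 kt.
77 kt ≥ 30 kt ⇒ rapid intensification.

77 kt, yes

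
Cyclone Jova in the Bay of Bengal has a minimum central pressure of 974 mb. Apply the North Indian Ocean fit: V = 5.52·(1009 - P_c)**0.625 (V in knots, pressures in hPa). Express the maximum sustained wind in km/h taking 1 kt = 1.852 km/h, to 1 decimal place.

ΔP = 1009 − 974 = 35 mb.
V ≈ 5.52 × 35^0.625 = 5.52 × 9.227 ≈ 50.931 kt.
50.931 × 1.852 ≈ 94.32 km/h → 94.3 km/h.

94.3 km/h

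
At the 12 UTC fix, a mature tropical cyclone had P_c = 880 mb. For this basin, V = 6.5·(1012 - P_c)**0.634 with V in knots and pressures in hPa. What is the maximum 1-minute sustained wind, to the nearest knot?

ΔP = 1012 − 880 = 132 mb.
132^0.634 ≈ 22.103.
V ≈ 6.5 × 22.103 ≈ 143.7 kt.

144 kt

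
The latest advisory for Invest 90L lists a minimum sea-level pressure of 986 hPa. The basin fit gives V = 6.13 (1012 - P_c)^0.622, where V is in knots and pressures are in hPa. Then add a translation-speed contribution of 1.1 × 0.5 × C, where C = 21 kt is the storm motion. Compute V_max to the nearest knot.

ΔP = 1012 − 986 = 26 hPa.
26^0.622 ≈ 7.588.
V ≈ 6.13 × 7.588 ≈ 46.5 kt.
Translation term: 1.1 × 0.5 × 21 = 11.55 kt.
Corrected V ≈ 58.05 kt → 58 kt.

58 kt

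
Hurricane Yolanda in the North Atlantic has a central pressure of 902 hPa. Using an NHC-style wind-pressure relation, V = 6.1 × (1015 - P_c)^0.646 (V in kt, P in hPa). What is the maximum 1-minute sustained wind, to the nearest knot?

ΔP = 1015 − 902 = 113 hPa.
113^0.646 ≈ 21.198.
V ≈ 6.1 × 21.198 ≈ 129.3 kt.

129 kt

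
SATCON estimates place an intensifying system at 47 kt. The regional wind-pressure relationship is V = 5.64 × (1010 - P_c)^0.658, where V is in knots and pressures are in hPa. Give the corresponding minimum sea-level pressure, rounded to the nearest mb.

ΔP = (V / 5.64)^(1/0.658) = (47/5.64)^1.520.
47/5.64 = 8.333; 8.333^1.520 ≈ 25.09 mb.
P_c = 1010 − 25.09 = 984.91 ≈ 985 mb.

985 mb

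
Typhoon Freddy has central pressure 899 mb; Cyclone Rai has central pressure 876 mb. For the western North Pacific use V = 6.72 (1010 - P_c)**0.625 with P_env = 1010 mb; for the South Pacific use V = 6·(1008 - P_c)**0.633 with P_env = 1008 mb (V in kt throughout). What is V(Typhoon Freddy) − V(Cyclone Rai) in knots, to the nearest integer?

-4 kt

Typhoon Freddy: ΔP = 111; V ≈ 6.72 × 111^0.625 ≈ 127.55 kt.
Cyclone Rai: ΔP = 132; V ≈ 6 × 132^0.633 ≈ 131.97 kt.
Difference ≈ 127.55 − 131.97 = -4.42 → -4 kt.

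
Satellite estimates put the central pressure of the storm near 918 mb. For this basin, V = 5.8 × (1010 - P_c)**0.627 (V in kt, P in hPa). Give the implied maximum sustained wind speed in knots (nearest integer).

99 kt

ΔP = 1010 − 918 = 92 mb.
92^0.627 ≈ 17.033.
V ≈ 5.8 × 17.033 ≈ 98.8 kt.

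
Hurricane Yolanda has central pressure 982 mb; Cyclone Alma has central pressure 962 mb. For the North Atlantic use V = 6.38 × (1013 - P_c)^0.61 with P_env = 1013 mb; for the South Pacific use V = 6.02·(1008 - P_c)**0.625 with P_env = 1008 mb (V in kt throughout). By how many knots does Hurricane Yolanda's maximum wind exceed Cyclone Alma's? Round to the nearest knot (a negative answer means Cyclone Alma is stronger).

Hurricane Yolanda: ΔP = 31; V ≈ 6.38 × 31^0.61 ≈ 51.83 kt.
Cyclone Alma: ΔP = 46; V ≈ 6.02 × 46^0.625 ≈ 65.89 kt.
Difference ≈ 51.83 − 65.89 = -14.06 → -14 kt.

-14 kt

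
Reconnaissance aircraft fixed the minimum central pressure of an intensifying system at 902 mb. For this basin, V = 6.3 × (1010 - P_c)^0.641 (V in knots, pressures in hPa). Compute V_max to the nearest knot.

ΔP = 1010 − 902 = 108 mb.
108^0.641 ≈ 20.111.
V ≈ 6.3 × 20.111 ≈ 126.7 kt.

127 kt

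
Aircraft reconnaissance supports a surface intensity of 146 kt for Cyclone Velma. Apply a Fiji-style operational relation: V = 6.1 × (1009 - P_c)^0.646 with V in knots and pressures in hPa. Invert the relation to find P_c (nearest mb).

873 mb

ΔP = (V / 6.1)^(1/0.646) = (146/6.1)^1.548.
146/6.1 = 23.934; 23.934^1.548 ≈ 136.37 mb.
P_c = 1009 − 136.37 = 872.63 ≈ 873 mb.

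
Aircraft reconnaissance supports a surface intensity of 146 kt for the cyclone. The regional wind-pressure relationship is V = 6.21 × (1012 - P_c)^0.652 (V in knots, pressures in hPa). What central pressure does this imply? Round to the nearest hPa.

ΔP = (V / 6.21)^(1/0.652) = (146/6.21)^1.534.
146/6.21 = 23.510; 23.510^1.534 ≈ 126.81 hPa.
P_c = 1012 − 126.81 = 885.19 ≈ 885 hPa.

885 hPa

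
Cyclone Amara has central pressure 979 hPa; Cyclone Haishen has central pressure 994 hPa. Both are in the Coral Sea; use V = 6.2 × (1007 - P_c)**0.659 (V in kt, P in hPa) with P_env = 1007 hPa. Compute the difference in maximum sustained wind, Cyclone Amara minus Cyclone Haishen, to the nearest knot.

Cyclone Amara: ΔP = 28; V ≈ 6.2 × 28^0.659 ≈ 55.73 kt.
Cyclone Haishen: ΔP = 13; V ≈ 6.2 × 13^0.659 ≈ 33.61 kt.
Difference ≈ 55.73 − 33.61 = 22.12 → 22 kt.

22 kt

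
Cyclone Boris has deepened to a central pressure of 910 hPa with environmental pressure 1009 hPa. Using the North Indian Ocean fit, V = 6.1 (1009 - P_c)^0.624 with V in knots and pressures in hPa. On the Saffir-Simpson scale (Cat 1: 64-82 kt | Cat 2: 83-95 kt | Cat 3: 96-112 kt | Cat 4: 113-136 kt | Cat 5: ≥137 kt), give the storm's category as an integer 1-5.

ΔP = 1009 − 910 = 99 hPa.
V ≈ 6.1 × 99^0.624 = 6.1 × 17.59 ≈ 107 kt.
107 kt falls in the Category 3 band.

3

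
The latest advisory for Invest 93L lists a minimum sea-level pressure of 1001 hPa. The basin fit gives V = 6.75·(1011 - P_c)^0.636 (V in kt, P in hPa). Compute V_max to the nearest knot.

ΔP = 1011 − 1001 = 10 hPa.
10^0.636 ≈ 4.325.
V ≈ 6.75 × 4.325 ≈ 29.2 kt.

29 kt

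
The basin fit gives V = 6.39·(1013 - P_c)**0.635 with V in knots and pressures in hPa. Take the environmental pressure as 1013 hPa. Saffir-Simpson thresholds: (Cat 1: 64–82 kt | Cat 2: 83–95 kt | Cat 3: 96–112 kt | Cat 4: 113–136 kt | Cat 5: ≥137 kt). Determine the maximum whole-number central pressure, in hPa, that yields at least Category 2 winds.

Category 2 begins at V = 83 kt.
Required ΔP = (83/6.39)^(1/0.635) = 12.989^1.575 ≈ 56.71 hPa.
P_c ≤ 1013 − 56.71 = 956.29, so the highest integer P_c is 956 hPa.

956 hPa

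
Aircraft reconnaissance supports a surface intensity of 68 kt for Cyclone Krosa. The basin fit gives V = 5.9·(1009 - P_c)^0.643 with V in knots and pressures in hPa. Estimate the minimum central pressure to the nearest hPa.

ΔP = (V / 5.9)^(1/0.643) = (68/5.9)^1.555.
68/5.9 = 11.525; 11.525^1.555 ≈ 44.78 hPa.
P_c = 1009 − 44.78 = 964.22 ≈ 964 hPa.

964 hPa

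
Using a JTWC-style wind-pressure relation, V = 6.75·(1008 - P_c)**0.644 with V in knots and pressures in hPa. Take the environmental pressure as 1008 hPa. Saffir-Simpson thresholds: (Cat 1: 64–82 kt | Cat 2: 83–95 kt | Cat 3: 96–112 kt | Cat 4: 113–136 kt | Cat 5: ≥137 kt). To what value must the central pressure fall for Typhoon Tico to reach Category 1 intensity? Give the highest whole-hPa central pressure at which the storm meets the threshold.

Category 1 begins at V = 64 kt.
Required ΔP = (64/6.75)^(1/0.644) = 9.481^1.553 ≈ 32.88 hPa.
P_c ≤ 1008 − 32.88 = 975.12, so the highest integer P_c is 975 hPa.

975 hPa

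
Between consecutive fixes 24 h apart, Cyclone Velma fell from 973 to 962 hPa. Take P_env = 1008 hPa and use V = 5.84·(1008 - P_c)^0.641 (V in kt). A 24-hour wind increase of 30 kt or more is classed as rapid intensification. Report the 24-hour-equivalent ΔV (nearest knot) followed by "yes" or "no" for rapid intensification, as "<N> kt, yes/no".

11 kt, no

V₁: ΔP = 35, V ≈ 5.84 × 35^0.641 ≈ 57.04 kt.
V₂: ΔP = 46, V ≈ 5.84 × 46^0.641 ≈ 67.96 kt.
ΔV over 24 h = 10.92 kt → 24 h equivalent = 10.92 × 24/24 ≈ 10.92 kt.
11 kt < 30 kt ⇒ not rapid intensification.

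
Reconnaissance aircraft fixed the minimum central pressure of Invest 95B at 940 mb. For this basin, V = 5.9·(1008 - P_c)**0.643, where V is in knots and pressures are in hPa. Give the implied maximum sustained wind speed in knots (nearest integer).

ΔP = 1008 − 940 = 68 mb.
68^0.643 ≈ 15.077.
V ≈ 5.9 × 15.077 ≈ 89.0 kt.

89 kt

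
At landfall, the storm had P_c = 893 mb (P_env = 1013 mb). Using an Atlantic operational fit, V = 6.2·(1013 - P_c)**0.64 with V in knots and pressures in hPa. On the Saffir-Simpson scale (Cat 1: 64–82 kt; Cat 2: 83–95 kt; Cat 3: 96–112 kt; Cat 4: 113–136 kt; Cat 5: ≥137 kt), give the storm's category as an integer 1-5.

4

ΔP = 1013 − 893 = 120 mb.
V ≈ 6.2 × 120^0.64 = 6.2 × 21.41 ≈ 133 kt.
133 kt falls in the Category 4 band.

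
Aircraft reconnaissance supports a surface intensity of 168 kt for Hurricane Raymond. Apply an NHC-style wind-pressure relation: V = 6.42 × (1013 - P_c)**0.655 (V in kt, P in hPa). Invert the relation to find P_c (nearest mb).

867 mb

ΔP = (V / 6.42)^(1/0.655) = (168/6.42)^1.527.
168/6.42 = 26.168; 26.168^1.527 ≈ 146.06 mb.
P_c = 1013 − 146.06 = 866.94 ≈ 867 mb.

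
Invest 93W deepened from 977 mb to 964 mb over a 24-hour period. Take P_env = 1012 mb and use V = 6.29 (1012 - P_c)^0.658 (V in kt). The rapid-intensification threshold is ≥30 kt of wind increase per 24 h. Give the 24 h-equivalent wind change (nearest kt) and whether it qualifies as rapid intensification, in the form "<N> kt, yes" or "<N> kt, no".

15 kt, no

V₁: ΔP = 35, V ≈ 6.29 × 35^0.658 ≈ 65.26 kt.
V₂: ΔP = 48, V ≈ 6.29 × 48^0.658 ≈ 80.34 kt.
ΔV over 24 h = 15.08 kt → 24 h equivalent = 15.08 × 24/24 ≈ 15.08 kt.
15 kt < 30 kt ⇒ not rapid intensification.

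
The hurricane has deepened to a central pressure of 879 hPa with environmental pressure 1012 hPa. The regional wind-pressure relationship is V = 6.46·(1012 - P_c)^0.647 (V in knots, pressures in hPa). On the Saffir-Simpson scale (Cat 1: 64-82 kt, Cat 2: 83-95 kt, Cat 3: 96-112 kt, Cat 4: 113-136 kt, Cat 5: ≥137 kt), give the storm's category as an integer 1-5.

ΔP = 1012 − 879 = 133 hPa.
V ≈ 6.46 × 133^0.647 = 6.46 × 23.67 ≈ 153 kt.
153 kt falls in the Category 5 band.

5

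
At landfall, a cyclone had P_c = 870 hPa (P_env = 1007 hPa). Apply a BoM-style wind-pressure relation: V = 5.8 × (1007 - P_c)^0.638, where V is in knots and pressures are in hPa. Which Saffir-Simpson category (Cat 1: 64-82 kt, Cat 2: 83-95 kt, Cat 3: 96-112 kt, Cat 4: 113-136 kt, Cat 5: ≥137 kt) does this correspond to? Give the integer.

ΔP = 1007 − 870 = 137 hPa.
V ≈ 5.8 × 137^0.638 = 5.8 × 23.08 ≈ 134 kt.
134 kt falls in the Category 4 band.

4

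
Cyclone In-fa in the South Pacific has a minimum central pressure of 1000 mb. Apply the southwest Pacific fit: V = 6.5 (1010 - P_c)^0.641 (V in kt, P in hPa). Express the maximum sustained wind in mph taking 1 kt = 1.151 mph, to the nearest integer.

33 mph

ΔP = 1010 − 1000 = 10 mb.
V ≈ 6.5 × 10^0.641 = 6.5 × 4.375 ≈ 28.439 kt.
28.439 × 1.151 ≈ 32.73 mph → 33 mph.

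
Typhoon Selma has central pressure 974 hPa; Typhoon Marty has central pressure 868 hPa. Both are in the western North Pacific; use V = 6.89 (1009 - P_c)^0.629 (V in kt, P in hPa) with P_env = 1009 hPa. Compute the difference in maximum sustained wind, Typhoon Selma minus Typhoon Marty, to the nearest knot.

-90 kt

Typhoon Selma: ΔP = 35; V ≈ 6.89 × 35^0.629 ≈ 64.48 kt.
Typhoon Marty: ΔP = 141; V ≈ 6.89 × 141^0.629 ≈ 154.91 kt.
Difference ≈ 64.48 − 154.91 = -90.43 → -90 kt.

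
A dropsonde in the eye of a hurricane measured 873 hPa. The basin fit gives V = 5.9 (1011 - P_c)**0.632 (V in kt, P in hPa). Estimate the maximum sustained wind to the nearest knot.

ΔP = 1011 − 873 = 138 hPa.
138^0.632 ≈ 22.511.
V ≈ 5.9 × 22.511 ≈ 132.8 kt.

133 kt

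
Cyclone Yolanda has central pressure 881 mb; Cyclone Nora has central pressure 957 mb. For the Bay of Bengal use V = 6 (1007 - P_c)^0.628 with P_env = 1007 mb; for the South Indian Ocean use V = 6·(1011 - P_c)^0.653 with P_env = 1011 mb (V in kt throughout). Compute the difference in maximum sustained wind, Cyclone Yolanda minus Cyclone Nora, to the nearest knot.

44 kt

Cyclone Yolanda: ΔP = 126; V ≈ 6 × 126^0.628 ≈ 125.08 kt.
Cyclone Nora: ΔP = 54; V ≈ 6 × 54^0.653 ≈ 81.17 kt.
Difference ≈ 125.08 − 81.17 = 43.91 → 44 kt.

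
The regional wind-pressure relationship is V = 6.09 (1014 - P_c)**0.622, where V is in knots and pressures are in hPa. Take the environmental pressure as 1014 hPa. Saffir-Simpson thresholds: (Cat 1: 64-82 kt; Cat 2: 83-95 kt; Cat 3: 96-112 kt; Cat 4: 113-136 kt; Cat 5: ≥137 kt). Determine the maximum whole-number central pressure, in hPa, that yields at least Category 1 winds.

Category 1 begins at V = 64 kt.
Required ΔP = (64/6.09)^(1/0.622) = 10.509^1.608 ≈ 43.89 hPa.
P_c ≤ 1014 − 43.89 = 970.11, so the highest integer P_c is 970 hPa.

970 hPa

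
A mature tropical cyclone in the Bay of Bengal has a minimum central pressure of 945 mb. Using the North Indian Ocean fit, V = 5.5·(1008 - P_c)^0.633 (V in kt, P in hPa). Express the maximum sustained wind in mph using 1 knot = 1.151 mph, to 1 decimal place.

87.2 mph

ΔP = 1008 − 945 = 63 mb.
V ≈ 5.5 × 63^0.633 = 5.5 × 13.772 ≈ 75.743 kt.
75.743 × 1.151 ≈ 87.18 mph → 87.2 mph.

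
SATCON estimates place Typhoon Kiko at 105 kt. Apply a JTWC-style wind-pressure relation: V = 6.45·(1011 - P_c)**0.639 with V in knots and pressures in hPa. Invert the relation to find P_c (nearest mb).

ΔP = (V / 6.45)^(1/0.639) = (105/6.45)^1.565.
105/6.45 = 16.279; 16.279^1.565 ≈ 78.73 mb.
P_c = 1011 − 78.73 = 932.27 ≈ 932 mb.

932 mb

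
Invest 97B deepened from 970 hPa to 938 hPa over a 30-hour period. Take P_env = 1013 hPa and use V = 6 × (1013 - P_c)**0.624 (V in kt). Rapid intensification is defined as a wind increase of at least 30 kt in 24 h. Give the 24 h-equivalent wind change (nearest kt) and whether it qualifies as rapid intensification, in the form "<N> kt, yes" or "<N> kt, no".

21 kt, no

V₁: ΔP = 43, V ≈ 6 × 43^0.624 ≈ 62.72 kt.
V₂: ΔP = 75, V ≈ 6 × 75^0.624 ≈ 88.75 kt.
ΔV over 30 h = 26.03 kt → 24 h equivalent = 26.03 × 24/30 ≈ 20.82 kt.
21 kt < 30 kt ⇒ not rapid intensification.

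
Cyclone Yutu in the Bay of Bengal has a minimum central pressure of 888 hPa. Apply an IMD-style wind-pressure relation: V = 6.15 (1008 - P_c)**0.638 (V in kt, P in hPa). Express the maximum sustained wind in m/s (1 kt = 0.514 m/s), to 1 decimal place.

67.0 m/s

ΔP = 1008 − 888 = 120 hPa.
V ≈ 6.15 × 120^0.638 = 6.15 × 21.209 ≈ 130.435 kt.
130.435 × 0.514 ≈ 67.04 m/s → 67.0 m/s.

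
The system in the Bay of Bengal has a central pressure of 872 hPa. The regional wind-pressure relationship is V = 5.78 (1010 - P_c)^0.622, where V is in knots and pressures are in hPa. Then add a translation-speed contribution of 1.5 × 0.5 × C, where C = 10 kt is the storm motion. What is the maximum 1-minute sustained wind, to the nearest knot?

ΔP = 1010 − 872 = 138 hPa.
138^0.622 ≈ 21.429.
V ≈ 5.78 × 21.429 ≈ 123.9 kt.
Translation term: 1.5 × 0.5 × 10 = 7.5 kt.
Corrected V ≈ 131.4 kt → 131 kt.

131 kt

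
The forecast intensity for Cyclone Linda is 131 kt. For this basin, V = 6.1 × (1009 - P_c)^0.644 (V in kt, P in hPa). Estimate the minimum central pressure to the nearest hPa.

ΔP = (V / 6.1)^(1/0.644) = (131/6.1)^1.553.
131/6.1 = 21.475; 21.475^1.553 ≈ 117.01 hPa.
P_c = 1009 − 117.01 = 891.99 ≈ 892 hPa.

892 hPa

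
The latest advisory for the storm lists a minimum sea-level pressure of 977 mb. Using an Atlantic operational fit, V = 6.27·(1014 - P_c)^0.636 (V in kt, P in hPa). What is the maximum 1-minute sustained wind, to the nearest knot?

62 kt

ΔP = 1014 − 977 = 37 mb.
37^0.636 ≈ 9.940.
V ≈ 6.27 × 9.940 ≈ 62.3 kt.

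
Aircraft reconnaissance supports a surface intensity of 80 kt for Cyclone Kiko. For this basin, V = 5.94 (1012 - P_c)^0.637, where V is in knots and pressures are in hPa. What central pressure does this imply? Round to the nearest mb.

ΔP = (V / 5.94)^(1/0.637) = (80/5.94)^1.570.
80/5.94 = 13.468; 13.468^1.570 ≈ 59.27 mb.
P_c = 1012 − 59.27 = 952.73 ≈ 953 mb.

953 mb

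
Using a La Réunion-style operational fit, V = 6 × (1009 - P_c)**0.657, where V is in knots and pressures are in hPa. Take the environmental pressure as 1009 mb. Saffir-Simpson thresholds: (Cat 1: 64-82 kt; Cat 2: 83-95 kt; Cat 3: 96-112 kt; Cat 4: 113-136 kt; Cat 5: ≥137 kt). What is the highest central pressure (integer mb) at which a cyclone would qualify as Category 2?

954 mb

Category 2 begins at V = 83 kt.
Required ΔP = (83/6)^(1/0.657) = 13.833^1.522 ≈ 54.52 mb.
P_c ≤ 1009 − 54.52 = 954.48, so the highest integer P_c is 954 mb.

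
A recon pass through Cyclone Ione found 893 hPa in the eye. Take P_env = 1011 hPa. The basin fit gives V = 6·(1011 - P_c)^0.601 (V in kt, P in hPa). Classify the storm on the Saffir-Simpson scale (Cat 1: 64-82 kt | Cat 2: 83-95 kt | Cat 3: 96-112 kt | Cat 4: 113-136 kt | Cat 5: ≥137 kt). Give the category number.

ΔP = 1011 − 893 = 118 hPa.
V ≈ 6 × 118^0.601 = 6 × 17.59 ≈ 106 kt.
106 kt falls in the Category 3 band.

3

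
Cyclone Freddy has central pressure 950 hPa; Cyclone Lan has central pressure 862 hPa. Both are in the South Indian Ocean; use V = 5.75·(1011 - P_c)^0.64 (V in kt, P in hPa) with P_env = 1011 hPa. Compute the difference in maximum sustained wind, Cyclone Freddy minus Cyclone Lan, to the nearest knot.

Cyclone Freddy: ΔP = 61; V ≈ 5.75 × 61^0.64 ≈ 79.85 kt.
Cyclone Lan: ΔP = 149; V ≈ 5.75 × 149^0.64 ≈ 141.42 kt.
Difference ≈ 79.85 − 141.42 = -61.57 → -62 kt.

-62 kt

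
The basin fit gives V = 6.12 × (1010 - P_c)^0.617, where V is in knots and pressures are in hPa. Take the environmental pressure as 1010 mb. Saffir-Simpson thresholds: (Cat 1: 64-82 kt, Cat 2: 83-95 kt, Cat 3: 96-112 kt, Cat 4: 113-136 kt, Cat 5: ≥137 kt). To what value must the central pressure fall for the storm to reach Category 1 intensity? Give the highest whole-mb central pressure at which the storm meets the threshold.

965 mb

Category 1 begins at V = 64 kt.
Required ΔP = (64/6.12)^(1/0.617) = 10.458^1.621 ≈ 44.90 mb.
P_c ≤ 1010 − 44.90 = 965.10, so the highest integer P_c is 965 mb.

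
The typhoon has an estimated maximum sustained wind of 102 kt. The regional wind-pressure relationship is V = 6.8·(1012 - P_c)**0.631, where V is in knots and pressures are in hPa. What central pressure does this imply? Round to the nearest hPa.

939 hPa

ΔP = (V / 6.8)^(1/0.631) = (102/6.8)^1.585.
102/6.8 = 15.000; 15.000^1.585 ≈ 73.09 hPa.
P_c = 1012 − 73.09 = 938.91 ≈ 939 hPa.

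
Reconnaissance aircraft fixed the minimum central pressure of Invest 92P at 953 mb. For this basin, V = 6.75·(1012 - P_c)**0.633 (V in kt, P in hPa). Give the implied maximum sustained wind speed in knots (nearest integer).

89 kt

ΔP = 1012 − 953 = 59 mb.
59^0.633 ≈ 13.211.
V ≈ 6.75 × 13.211 ≈ 89.2 kt.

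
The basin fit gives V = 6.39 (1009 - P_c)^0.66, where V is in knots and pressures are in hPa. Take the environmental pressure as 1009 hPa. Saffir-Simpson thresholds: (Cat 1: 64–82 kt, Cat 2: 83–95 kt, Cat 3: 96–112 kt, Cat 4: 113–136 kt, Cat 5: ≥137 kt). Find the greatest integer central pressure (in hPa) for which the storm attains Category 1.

976 hPa

Category 1 begins at V = 64 kt.
Required ΔP = (64/6.39)^(1/0.66) = 10.016^1.515 ≈ 32.82 hPa.
P_c ≤ 1009 − 32.82 = 976.18, so the highest integer P_c is 976 hPa.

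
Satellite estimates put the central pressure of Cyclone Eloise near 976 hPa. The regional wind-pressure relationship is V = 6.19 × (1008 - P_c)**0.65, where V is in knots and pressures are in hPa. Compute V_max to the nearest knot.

59 kt

ΔP = 1008 − 976 = 32 hPa.
32^0.65 ≈ 9.514.
V ≈ 6.19 × 9.514 ≈ 58.9 kt.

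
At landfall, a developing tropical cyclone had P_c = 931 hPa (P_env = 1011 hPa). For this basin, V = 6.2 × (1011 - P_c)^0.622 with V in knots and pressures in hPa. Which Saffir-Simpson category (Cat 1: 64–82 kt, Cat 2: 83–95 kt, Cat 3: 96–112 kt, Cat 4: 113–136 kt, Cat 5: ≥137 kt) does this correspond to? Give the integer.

2

ΔP = 1011 − 931 = 80 hPa.
V ≈ 6.2 × 80^0.622 = 6.2 × 15.27 ≈ 95 kt.
95 kt falls in the Category 2 band.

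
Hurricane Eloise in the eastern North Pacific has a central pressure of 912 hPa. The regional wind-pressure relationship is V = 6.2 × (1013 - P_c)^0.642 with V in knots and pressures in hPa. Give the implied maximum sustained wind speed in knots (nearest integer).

120 kt

ΔP = 1013 − 912 = 101 hPa.
101^0.642 ≈ 19.354.
V ≈ 6.2 × 19.354 ≈ 120.0 kt.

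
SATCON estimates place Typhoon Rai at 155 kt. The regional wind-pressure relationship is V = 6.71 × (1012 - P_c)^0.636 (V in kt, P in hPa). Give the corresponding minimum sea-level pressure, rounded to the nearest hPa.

ΔP = (V / 6.71)^(1/0.636) = (155/6.71)^1.572.
155/6.71 = 23.100; 23.100^1.572 ≈ 139.33 hPa.
P_c = 1012 − 139.33 = 872.67 ≈ 873 hPa.

873 hPa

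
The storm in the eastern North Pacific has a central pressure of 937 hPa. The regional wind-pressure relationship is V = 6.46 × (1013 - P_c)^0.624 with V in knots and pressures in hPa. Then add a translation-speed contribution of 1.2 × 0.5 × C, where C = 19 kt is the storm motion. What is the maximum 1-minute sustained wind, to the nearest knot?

ΔP = 1013 − 937 = 76 hPa.
76^0.624 ≈ 14.915.
V ≈ 6.46 × 14.915 ≈ 96.4 kt.
Translation term: 1.2 × 0.5 × 19 = 11.4 kt.
Corrected V ≈ 107.8 kt → 108 kt.

108 kt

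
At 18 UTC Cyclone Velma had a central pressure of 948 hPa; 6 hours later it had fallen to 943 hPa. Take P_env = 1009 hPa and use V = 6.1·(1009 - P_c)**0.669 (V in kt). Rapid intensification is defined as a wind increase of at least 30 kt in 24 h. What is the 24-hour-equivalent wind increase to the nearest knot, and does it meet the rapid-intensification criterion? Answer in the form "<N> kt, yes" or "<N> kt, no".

V₁: ΔP = 61, V ≈ 6.1 × 61^0.669 ≈ 95.44 kt.
V₂: ΔP = 66, V ≈ 6.1 × 66^0.669 ≈ 100.60 kt.
ΔV over 6 h = 5.16 kt → 24 h equivalent = 5.16 × 24/6 ≈ 20.64 kt.
21 kt < 30 kt ⇒ not rapid intensification.

21 kt, no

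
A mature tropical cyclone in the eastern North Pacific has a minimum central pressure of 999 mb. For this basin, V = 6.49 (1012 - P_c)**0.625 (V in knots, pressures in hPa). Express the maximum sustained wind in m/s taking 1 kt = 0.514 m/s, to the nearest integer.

ΔP = 1012 − 999 = 13 mb.
V ≈ 6.49 × 13^0.625 = 6.49 × 4.968 ≈ 32.245 kt.
32.245 × 0.514 ≈ 16.57 m/s → 17 m/s.

17 m/s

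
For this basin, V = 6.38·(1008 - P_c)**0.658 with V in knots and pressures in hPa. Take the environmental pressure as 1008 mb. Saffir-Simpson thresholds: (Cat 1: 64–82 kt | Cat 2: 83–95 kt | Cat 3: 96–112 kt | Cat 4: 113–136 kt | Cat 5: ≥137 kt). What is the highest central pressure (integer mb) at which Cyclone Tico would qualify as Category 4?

Category 4 begins at V = 113 kt.
Required ΔP = (113/6.38)^(1/0.658) = 17.712^1.520 ≈ 78.89 mb.
P_c ≤ 1008 − 78.89 = 929.11, so the highest integer P_c is 929 mb.

929 mb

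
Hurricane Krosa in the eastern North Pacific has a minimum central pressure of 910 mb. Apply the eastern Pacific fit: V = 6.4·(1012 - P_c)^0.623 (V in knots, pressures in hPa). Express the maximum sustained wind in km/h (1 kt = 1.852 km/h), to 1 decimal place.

211.4 km/h

ΔP = 1012 − 910 = 102 mb.
V ≈ 6.4 × 102^0.623 = 6.4 × 17.838 ≈ 114.166 kt.
114.166 × 1.852 ≈ 211.44 km/h → 211.4 km/h.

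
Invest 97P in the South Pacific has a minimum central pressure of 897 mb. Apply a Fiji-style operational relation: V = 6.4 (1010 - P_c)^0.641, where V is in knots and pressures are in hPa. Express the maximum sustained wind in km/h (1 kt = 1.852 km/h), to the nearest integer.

245 km/h

ΔP = 1010 − 897 = 113 mb.
V ≈ 6.4 × 113^0.641 = 6.4 × 20.703 ≈ 132.496 kt.
132.496 × 1.852 ≈ 245.38 km/h → 245 km/h.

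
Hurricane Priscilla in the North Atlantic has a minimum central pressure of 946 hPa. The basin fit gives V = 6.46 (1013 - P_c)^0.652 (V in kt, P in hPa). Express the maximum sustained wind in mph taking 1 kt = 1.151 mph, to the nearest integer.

ΔP = 1013 − 946 = 67 hPa.
V ≈ 6.46 × 67^0.652 = 6.46 × 15.510 ≈ 100.192 kt.
100.192 × 1.151 ≈ 115.32 mph → 115 mph.

115 mph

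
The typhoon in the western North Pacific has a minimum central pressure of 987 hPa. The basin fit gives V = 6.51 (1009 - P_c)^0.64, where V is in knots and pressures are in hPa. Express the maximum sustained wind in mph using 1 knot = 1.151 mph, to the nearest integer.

ΔP = 1009 − 987 = 22 hPa.
V ≈ 6.51 × 22^0.64 = 6.51 × 7.230 ≈ 47.069 kt.
47.069 × 1.151 ≈ 54.18 mph → 54 mph.

54 mph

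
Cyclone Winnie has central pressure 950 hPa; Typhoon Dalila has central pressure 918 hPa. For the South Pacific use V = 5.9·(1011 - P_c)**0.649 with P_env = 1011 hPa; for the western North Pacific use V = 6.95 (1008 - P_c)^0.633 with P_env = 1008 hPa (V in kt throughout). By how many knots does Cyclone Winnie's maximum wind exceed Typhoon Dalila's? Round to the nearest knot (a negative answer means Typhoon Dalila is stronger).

Cyclone Winnie: ΔP = 61; V ≈ 5.9 × 61^0.649 ≈ 85.02 kt.
Typhoon Dalila: ΔP = 90; V ≈ 6.95 × 90^0.633 ≈ 119.96 kt.
Difference ≈ 85.02 − 119.96 = -34.94 → -35 kt.

-35 kt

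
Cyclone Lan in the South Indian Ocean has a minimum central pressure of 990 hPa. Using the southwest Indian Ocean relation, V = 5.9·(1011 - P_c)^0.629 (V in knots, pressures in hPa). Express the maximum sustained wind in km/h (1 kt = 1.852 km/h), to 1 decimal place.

ΔP = 1011 − 990 = 21 hPa.
V ≈ 5.9 × 21^0.629 = 5.9 × 6.787 ≈ 40.043 kt.
40.043 × 1.852 ≈ 74.16 km/h → 74.2 km/h.

74.2 km/h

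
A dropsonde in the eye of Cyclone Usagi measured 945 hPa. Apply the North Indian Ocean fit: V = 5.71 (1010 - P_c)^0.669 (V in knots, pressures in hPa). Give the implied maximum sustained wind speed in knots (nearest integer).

ΔP = 1010 − 945 = 65 hPa.
65^0.669 ≈ 16.324.
V ≈ 5.71 × 16.324 ≈ 93.2 kt.

93 kt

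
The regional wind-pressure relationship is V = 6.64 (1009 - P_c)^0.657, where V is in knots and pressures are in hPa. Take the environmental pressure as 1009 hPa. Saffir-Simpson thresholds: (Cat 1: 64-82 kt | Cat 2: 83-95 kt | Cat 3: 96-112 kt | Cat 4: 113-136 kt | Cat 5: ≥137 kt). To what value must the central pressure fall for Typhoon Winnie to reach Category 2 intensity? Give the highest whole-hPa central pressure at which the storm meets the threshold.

962 hPa

Category 2 begins at V = 83 kt.
Required ΔP = (83/6.64)^(1/0.657) = 12.500^1.522 ≈ 46.73 hPa.
P_c ≤ 1009 − 46.73 = 962.27, so the highest integer P_c is 962 hPa.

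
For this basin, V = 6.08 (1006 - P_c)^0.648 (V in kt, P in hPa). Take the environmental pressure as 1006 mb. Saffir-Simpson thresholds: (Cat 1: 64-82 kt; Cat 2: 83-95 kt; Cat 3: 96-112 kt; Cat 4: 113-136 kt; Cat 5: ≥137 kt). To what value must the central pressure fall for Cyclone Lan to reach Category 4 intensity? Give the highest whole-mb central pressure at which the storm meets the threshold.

915 mb

Category 4 begins at V = 113 kt.
Required ΔP = (113/6.08)^(1/0.648) = 18.586^1.543 ≈ 90.91 mb.
P_c ≤ 1006 − 90.91 = 915.09, so the highest integer P_c is 915 mb.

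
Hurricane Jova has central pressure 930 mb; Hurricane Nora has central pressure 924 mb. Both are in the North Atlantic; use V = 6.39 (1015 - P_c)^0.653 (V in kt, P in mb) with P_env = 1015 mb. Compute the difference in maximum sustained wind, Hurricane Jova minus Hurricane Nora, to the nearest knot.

Hurricane Jova: ΔP = 85; V ≈ 6.39 × 85^0.653 ≈ 116.25 kt.
Hurricane Nora: ΔP = 91; V ≈ 6.39 × 91^0.653 ≈ 121.55 kt.
Difference ≈ 116.25 − 121.55 = -5.30 → -5 kt.

-5 kt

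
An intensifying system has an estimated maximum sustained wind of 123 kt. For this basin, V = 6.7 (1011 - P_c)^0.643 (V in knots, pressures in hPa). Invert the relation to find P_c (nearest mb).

ΔP = (V / 6.7)^(1/0.643) = (123/6.7)^1.555.
123/6.7 = 18.358; 18.358^1.555 ≈ 92.37 mb.
P_c = 1011 − 92.37 = 918.63 ≈ 919 mb.

919 mb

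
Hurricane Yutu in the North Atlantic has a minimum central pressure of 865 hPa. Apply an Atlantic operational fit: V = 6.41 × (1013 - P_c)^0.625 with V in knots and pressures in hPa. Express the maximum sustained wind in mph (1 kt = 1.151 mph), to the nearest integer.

168 mph

ΔP = 1013 − 865 = 148 hPa.
V ≈ 6.41 × 148^0.625 = 6.41 × 22.720 ≈ 145.637 kt.
145.637 × 1.151 ≈ 167.63 mph → 168 mph.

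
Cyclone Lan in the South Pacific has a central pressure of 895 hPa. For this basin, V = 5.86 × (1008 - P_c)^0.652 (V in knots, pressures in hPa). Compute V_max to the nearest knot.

128 kt

ΔP = 1008 − 895 = 113 hPa.
113^0.652 ≈ 21.808.
V ≈ 5.86 × 21.808 ≈ 127.8 kt.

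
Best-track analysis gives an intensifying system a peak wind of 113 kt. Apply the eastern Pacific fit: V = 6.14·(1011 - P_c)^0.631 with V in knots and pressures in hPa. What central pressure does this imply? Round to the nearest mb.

910 mb

ΔP = (V / 6.14)^(1/0.631) = (113/6.14)^1.585.
113/6.14 = 18.404; 18.404^1.585 ≈ 101.07 mb.
P_c = 1011 − 101.07 = 909.93 ≈ 910 mb.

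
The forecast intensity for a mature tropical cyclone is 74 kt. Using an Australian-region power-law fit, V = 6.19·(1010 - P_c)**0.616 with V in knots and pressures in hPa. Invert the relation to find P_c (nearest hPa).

954 hPa

ΔP = (V / 6.19)^(1/0.616) = (74/6.19)^1.623.
74/6.19 = 11.955; 11.955^1.623 ≈ 56.14 hPa.
P_c = 1010 − 56.14 = 953.86 ≈ 954 hPa.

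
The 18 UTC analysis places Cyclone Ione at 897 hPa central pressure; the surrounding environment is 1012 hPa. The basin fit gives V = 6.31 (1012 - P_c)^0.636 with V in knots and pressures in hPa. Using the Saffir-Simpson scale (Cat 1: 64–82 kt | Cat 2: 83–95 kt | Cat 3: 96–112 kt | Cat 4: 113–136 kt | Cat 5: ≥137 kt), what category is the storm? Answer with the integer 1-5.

ΔP = 1012 − 897 = 115 hPa.
V ≈ 6.31 × 115^0.636 = 6.31 × 20.45 ≈ 129 kt.
129 kt falls in the Category 4 band.

4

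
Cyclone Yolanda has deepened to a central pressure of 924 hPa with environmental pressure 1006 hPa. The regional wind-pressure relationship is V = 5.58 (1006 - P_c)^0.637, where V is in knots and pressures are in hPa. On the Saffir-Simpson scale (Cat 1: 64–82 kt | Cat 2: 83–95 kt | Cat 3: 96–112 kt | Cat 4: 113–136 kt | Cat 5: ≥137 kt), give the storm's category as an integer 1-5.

ΔP = 1006 − 924 = 82 hPa.
V ≈ 5.58 × 82^0.637 = 5.58 × 16.56 ≈ 92 kt.
92 kt falls in the Category 2 band.

2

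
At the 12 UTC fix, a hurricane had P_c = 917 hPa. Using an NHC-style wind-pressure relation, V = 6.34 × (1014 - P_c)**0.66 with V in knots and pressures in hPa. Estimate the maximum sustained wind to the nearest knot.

ΔP = 1014 − 917 = 97 hPa.
97^0.66 ≈ 20.477.
V ≈ 6.34 × 20.477 ≈ 129.8 kt.

130 kt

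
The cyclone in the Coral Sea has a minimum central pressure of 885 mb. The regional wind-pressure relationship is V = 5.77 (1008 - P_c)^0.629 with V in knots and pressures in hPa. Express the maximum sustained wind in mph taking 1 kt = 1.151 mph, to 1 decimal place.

ΔP = 1008 − 885 = 123 mb.
V ≈ 5.77 × 123^0.629 = 5.77 × 20.632 ≈ 119.049 kt.
119.049 × 1.151 ≈ 137.03 mph → 137.0 mph.

137.0 mph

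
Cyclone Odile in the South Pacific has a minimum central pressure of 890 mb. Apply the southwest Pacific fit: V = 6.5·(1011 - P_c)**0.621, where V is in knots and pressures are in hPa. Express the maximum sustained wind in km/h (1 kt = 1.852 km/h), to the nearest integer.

237 km/h

ΔP = 1011 − 890 = 121 mb.
V ≈ 6.5 × 121^0.621 = 6.5 × 19.652 ≈ 127.739 kt.
127.739 × 1.852 ≈ 236.57 km/h → 237 km/h.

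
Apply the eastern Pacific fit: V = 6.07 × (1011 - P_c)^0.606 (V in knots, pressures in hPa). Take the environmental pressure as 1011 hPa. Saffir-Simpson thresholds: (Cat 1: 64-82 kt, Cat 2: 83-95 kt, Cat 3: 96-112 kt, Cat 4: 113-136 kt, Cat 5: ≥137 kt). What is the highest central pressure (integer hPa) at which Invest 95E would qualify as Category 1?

962 hPa

Category 1 begins at V = 64 kt.
Required ΔP = (64/6.07)^(1/0.606) = 10.544^1.650 ≈ 48.76 hPa.
P_c ≤ 1011 − 48.76 = 962.24, so the highest integer P_c is 962 hPa.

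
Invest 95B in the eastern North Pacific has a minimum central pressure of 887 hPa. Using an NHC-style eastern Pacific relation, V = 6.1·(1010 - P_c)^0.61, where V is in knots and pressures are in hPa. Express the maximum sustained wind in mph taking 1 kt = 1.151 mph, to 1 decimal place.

ΔP = 1010 − 887 = 123 hPa.
V ≈ 6.1 × 123^0.61 = 6.1 × 18.830 ≈ 114.861 kt.
114.861 × 1.151 ≈ 132.20 mph → 132.2 mph.

132.2 mph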